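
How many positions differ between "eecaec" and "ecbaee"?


Comparing "eecaec" and "ecbaee" position by position:
  Position 0: 'e' vs 'e' => same
  Position 1: 'e' vs 'c' => DIFFER
  Position 2: 'c' vs 'b' => DIFFER
  Position 3: 'a' vs 'a' => same
  Position 4: 'e' vs 'e' => same
  Position 5: 'c' vs 'e' => DIFFER
Positions that differ: 3

3


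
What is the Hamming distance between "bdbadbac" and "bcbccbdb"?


Comparing "bdbadbac" and "bcbccbdb" position by position:
  Position 0: 'b' vs 'b' => same
  Position 1: 'd' vs 'c' => differ
  Position 2: 'b' vs 'b' => same
  Position 3: 'a' vs 'c' => differ
  Position 4: 'd' vs 'c' => differ
  Position 5: 'b' vs 'b' => same
  Position 6: 'a' vs 'd' => differ
  Position 7: 'c' vs 'b' => differ
Total differences (Hamming distance): 5

5


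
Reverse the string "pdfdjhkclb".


Input: pdfdjhkclb
Reading characters right to left:
  Position 9: 'b'
  Position 8: 'l'
  Position 7: 'c'
  Position 6: 'k'
  Position 5: 'h'
  Position 4: 'j'
  Position 3: 'd'
  Position 2: 'f'
  Position 1: 'd'
  Position 0: 'p'
Reversed: blckhjdfdp

blckhjdfdp


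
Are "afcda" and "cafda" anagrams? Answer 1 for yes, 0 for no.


Strings: "afcda", "cafda"
Sorted first:  aacdf
Sorted second: aacdf
Sorted forms match => anagrams

1


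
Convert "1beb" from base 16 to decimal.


Input: "1beb" in base 16
Positional expansion:
  Digit '1' (value 1) x 16^3 = 4096
  Digit 'b' (value 11) x 16^2 = 2816
  Digit 'e' (value 14) x 16^1 = 224
  Digit 'b' (value 11) x 16^0 = 11
Sum = 7147

7147


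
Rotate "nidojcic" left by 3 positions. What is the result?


Input: "nidojcic", rotate left by 3
First 3 characters: "nid"
Remaining characters: "ojcic"
Concatenate remaining + first: "ojcic" + "nid" = "ojcicnid"

ojcicnid


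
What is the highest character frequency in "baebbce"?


Input: baebbce
Character counts:
  'a': 1
  'b': 3
  'c': 1
  'e': 2
Maximum frequency: 3

3


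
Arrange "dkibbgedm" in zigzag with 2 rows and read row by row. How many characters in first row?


Zigzag "dkibbgedm" into 2 rows:
Placing characters:
  'd' => row 0
  'k' => row 1
  'i' => row 0
  'b' => row 1
  'b' => row 0
  'g' => row 1
  'e' => row 0
  'd' => row 1
  'm' => row 0
Rows:
  Row 0: "dibem"
  Row 1: "kbgd"
First row length: 5

5


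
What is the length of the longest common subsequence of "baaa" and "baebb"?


LCS of "baaa" and "baebb"
DP table:
           b    a    e    b    b
      0    0    0    0    0    0
  b   0    1    1    1    1    1
  a   0    1    2    2    2    2
  a   0    1    2    2    2    2
  a   0    1    2    2    2    2
LCS length = dp[4][5] = 2

2


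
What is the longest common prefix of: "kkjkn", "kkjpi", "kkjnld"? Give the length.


Words: kkjkn, kkjpi, kkjnld
  Position 0: all 'k' => match
  Position 1: all 'k' => match
  Position 2: all 'j' => match
  Position 3: ('k', 'p', 'n') => mismatch, stop
LCP = "kkj" (length 3)

3


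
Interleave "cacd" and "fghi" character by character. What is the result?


Interleaving "cacd" and "fghi":
  Position 0: 'c' from first, 'f' from second => "cf"
  Position 1: 'a' from first, 'g' from second => "ag"
  Position 2: 'c' from first, 'h' from second => "ch"
  Position 3: 'd' from first, 'i' from second => "di"
Result: cfagchdi

cfagchdi


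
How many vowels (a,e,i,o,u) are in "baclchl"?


Input: baclchl
Checking each character:
  'b' at position 0: consonant
  'a' at position 1: vowel (running total: 1)
  'c' at position 2: consonant
  'l' at position 3: consonant
  'c' at position 4: consonant
  'h' at position 5: consonant
  'l' at position 6: consonant
Total vowels: 1

1


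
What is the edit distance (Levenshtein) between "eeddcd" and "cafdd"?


Computing edit distance: "eeddcd" -> "cafdd"
DP table:
           c    a    f    d    d
      0    1    2    3    4    5
  e   1    1    2    3    4    5
  e   2    2    2    3    4    5
  d   3    3    3    3    3    4
  d   4    4    4    4    3    3
  c   5    4    5    5    4    4
  d   6    5    5    6    5    4
Edit distance = dp[6][5] = 4

4


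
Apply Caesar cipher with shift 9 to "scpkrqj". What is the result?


Caesar cipher: shift "scpkrqj" by 9
  's' (pos 18) + 9 = pos 1 = 'b'
  'c' (pos 2) + 9 = pos 11 = 'l'
  'p' (pos 15) + 9 = pos 24 = 'y'
  'k' (pos 10) + 9 = pos 19 = 't'
  'r' (pos 17) + 9 = pos 0 = 'a'
  'q' (pos 16) + 9 = pos 25 = 'z'
  'j' (pos 9) + 9 = pos 18 = 's'
Result: blytazs

blytazs


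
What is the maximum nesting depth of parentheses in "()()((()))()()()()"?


Input: "()()((()))()()()()"
Tracking depth:
  Position 0 '(': depth becomes 1
  Position 1 ')': depth becomes 0
  Position 2 '(': depth becomes 1
  Position 3 ')': depth becomes 0
  Position 4 '(': depth becomes 1
  Position 5 '(': depth becomes 2
  Position 6 '(': depth becomes 3
  Position 7 ')': depth becomes 2
  Position 8 ')': depth becomes 1
  Position 9 ')': depth becomes 0
  Position 10 '(': depth becomes 1
  Position 11 ')': depth becomes 0
  Position 12 '(': depth becomes 1
  Position 13 ')': depth becomes 0
  Position 14 '(': depth becomes 1
  Position 15 ')': depth becomes 0
  Position 16 '(': depth becomes 1
  Position 17 ')': depth becomes 0
Maximum depth reached: 3

3


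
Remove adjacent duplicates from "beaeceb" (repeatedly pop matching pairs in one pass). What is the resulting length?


Input: beaeceb
Stack-based adjacent duplicate removal:
  Read 'b': push. Stack: b
  Read 'e': push. Stack: be
  Read 'a': push. Stack: bea
  Read 'e': push. Stack: beae
  Read 'c': push. Stack: beaec
  Read 'e': push. Stack: beaece
  Read 'b': push. Stack: beaeceb
Final stack: "beaeceb" (length 7)

7


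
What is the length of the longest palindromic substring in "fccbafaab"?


Input: "fccbafaab"
Checking substrings for palindromes:
  [4:7] "afa" (len 3) => palindrome
  [1:3] "cc" (len 2) => palindrome
  [6:8] "aa" (len 2) => palindrome
Longest palindromic substring: "afa" with length 3

3


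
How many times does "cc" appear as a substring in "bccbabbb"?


Searching for "cc" in "bccbabbb"
Scanning each position:
  Position 0: "bc" => no
  Position 1: "cc" => MATCH
  Position 2: "cb" => no
  Position 3: "ba" => no
  Position 4: "ab" => no
  Position 5: "bb" => no
  Position 6: "bb" => no
Total occurrences: 1

1


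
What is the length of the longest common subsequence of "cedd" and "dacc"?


LCS of "cedd" and "dacc"
DP table:
           d    a    c    c
      0    0    0    0    0
  c   0    0    0    1    1
  e   0    0    0    1    1
  d   0    1    1    1    1
  d   0    1    1    1    1
LCS length = dp[4][4] = 1

1


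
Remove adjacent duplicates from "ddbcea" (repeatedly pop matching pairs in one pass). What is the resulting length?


Input: ddbcea
Stack-based adjacent duplicate removal:
  Read 'd': push. Stack: d
  Read 'd': matches stack top 'd' => pop. Stack: (empty)
  Read 'b': push. Stack: b
  Read 'c': push. Stack: bc
  Read 'e': push. Stack: bce
  Read 'a': push. Stack: bcea
Final stack: "bcea" (length 4)

4


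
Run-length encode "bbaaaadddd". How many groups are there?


Input: bbaaaadddd
Scanning for consecutive runs:
  Group 1: 'b' x 2 (positions 0-1)
  Group 2: 'a' x 4 (positions 2-5)
  Group 3: 'd' x 4 (positions 6-9)
Total groups: 3

3


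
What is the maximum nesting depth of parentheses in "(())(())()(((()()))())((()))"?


Input: "(())(())()(((()()))())((()))"
Tracking depth:
  Position 0 '(': depth becomes 1
  Position 1 '(': depth becomes 2
  Position 2 ')': depth becomes 1
  Position 3 ')': depth becomes 0
  Position 4 '(': depth becomes 1
  Position 5 '(': depth becomes 2
  Position 6 ')': depth becomes 1
  Position 7 ')': depth becomes 0
  Position 8 '(': depth becomes 1
  Position 9 ')': depth becomes 0
  Position 10 '(': depth becomes 1
  Position 11 '(': depth becomes 2
  Position 12 '(': depth becomes 3
  Position 13 '(': depth becomes 4
  Position 14 ')': depth becomes 3
  Position 15 '(': depth becomes 4
  Position 16 ')': depth becomes 3
  Position 17 ')': depth becomes 2
  Position 18 ')': depth becomes 1
  Position 19 '(': depth becomes 2
  Position 20 ')': depth becomes 1
  Position 21 ')': depth becomes 0
  Position 22 '(': depth becomes 1
  Position 23 '(': depth becomes 2
  Position 24 '(': depth becomes 3
  Position 25 ')': depth becomes 2
  Position 26 ')': depth becomes 1
  Position 27 ')': depth becomes 0
Maximum depth reached: 4

4


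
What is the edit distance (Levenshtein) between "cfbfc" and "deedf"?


Computing edit distance: "cfbfc" -> "deedf"
DP table:
           d    e    e    d    f
      0    1    2    3    4    5
  c   1    1    2    3    4    5
  f   2    2    2    3    4    4
  b   3    3    3    3    4    5
  f   4    4    4    4    4    4
  c   5    5    5    5    5    5
Edit distance = dp[5][5] = 5

5


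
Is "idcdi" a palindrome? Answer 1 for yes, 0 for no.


Input: idcdi
Reversed: idcdi
  Compare pos 0 ('i') with pos 4 ('i'): match
  Compare pos 1 ('d') with pos 3 ('d'): match
Result: palindrome

1


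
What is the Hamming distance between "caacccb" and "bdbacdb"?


Comparing "caacccb" and "bdbacdb" position by position:
  Position 0: 'c' vs 'b' => differ
  Position 1: 'a' vs 'd' => differ
  Position 2: 'a' vs 'b' => differ
  Position 3: 'c' vs 'a' => differ
  Position 4: 'c' vs 'c' => same
  Position 5: 'c' vs 'd' => differ
  Position 6: 'b' vs 'b' => same
Total differences (Hamming distance): 5

5


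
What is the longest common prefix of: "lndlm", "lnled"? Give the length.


Words: lndlm, lnled
  Position 0: all 'l' => match
  Position 1: all 'n' => match
  Position 2: ('d', 'l') => mismatch, stop
LCP = "ln" (length 2)

2


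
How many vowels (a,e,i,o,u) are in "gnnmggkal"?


Input: gnnmggkal
Checking each character:
  'g' at position 0: consonant
  'n' at position 1: consonant
  'n' at position 2: consonant
  'm' at position 3: consonant
  'g' at position 4: consonant
  'g' at position 5: consonant
  'k' at position 6: consonant
  'a' at position 7: vowel (running total: 1)
  'l' at position 8: consonant
Total vowels: 1

1


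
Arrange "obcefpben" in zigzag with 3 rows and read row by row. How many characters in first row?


Zigzag "obcefpben" into 3 rows:
Placing characters:
  'o' => row 0
  'b' => row 1
  'c' => row 2
  'e' => row 1
  'f' => row 0
  'p' => row 1
  'b' => row 2
  'e' => row 1
  'n' => row 0
Rows:
  Row 0: "ofn"
  Row 1: "bepe"
  Row 2: "cb"
First row length: 3

3


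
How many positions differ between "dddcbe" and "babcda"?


Comparing "dddcbe" and "babcda" position by position:
  Position 0: 'd' vs 'b' => DIFFER
  Position 1: 'd' vs 'a' => DIFFER
  Position 2: 'd' vs 'b' => DIFFER
  Position 3: 'c' vs 'c' => same
  Position 4: 'b' vs 'd' => DIFFER
  Position 5: 'e' vs 'a' => DIFFER
Positions that differ: 5

5


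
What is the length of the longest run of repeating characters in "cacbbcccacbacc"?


Input: "cacbbcccacbacc"
Scanning for longest run:
  Position 1 ('a'): new char, reset run to 1
  Position 2 ('c'): new char, reset run to 1
  Position 3 ('b'): new char, reset run to 1
  Position 4 ('b'): continues run of 'b', length=2
  Position 5 ('c'): new char, reset run to 1
  Position 6 ('c'): continues run of 'c', length=2
  Position 7 ('c'): continues run of 'c', length=3
  Position 8 ('a'): new char, reset run to 1
  Position 9 ('c'): new char, reset run to 1
  Position 10 ('b'): new char, reset run to 1
  Position 11 ('a'): new char, reset run to 1
  Position 12 ('c'): new char, reset run to 1
  Position 13 ('c'): continues run of 'c', length=2
Longest run: 'c' with length 3

3


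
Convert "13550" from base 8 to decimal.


Input: "13550" in base 8
Positional expansion:
  Digit '1' (value 1) x 8^4 = 4096
  Digit '3' (value 3) x 8^3 = 1536
  Digit '5' (value 5) x 8^2 = 320
  Digit '5' (value 5) x 8^1 = 40
  Digit '0' (value 0) x 8^0 = 0
Sum = 5992

5992


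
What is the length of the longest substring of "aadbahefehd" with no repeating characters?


Input: "aadbahefehd"
Sliding window (track last position of each char):
  Position 0 ('a'): window [0,0] length 1 -- new best
  Position 1 ('a'): repeat (last at 0), move window start to 1
  Position 1 ('a'): window [1,1] length 1
  Position 2 ('d'): window [1,2] length 2 -- new best
  Position 3 ('b'): window [1,3] length 3 -- new best
  Position 4 ('a'): repeat (last at 1), move window start to 2
  Position 4 ('a'): window [2,4] length 3
  Position 5 ('h'): window [2,5] length 4 -- new best
  Position 6 ('e'): window [2,6] length 5 -- new best
  Position 7 ('f'): window [2,7] length 6 -- new best
  Position 8 ('e'): repeat (last at 6), move window start to 7
  Position 8 ('e'): window [7,8] length 2
  Position 9 ('h'): window [7,9] length 3
  Position 10 ('d'): window [7,10] length 4
Longest substring with no repeats: "dbahef" with length 6

6


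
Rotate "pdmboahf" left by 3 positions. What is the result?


Input: "pdmboahf", rotate left by 3
First 3 characters: "pdm"
Remaining characters: "boahf"
Concatenate remaining + first: "boahf" + "pdm" = "boahfpdm"

boahfpdm


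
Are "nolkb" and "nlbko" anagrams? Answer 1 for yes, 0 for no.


Strings: "nolkb", "nlbko"
Sorted first:  bklno
Sorted second: bklno
Sorted forms match => anagrams

1


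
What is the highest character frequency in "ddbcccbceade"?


Input: ddbcccbceade
Character counts:
  'a': 1
  'b': 2
  'c': 4
  'd': 3
  'e': 2
Maximum frequency: 4

4


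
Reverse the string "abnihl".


Input: abnihl
Reading characters right to left:
  Position 5: 'l'
  Position 4: 'h'
  Position 3: 'i'
  Position 2: 'n'
  Position 1: 'b'
  Position 0: 'a'
Reversed: lhinba

lhinba


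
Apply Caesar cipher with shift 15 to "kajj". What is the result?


Caesar cipher: shift "kajj" by 15
  'k' (pos 10) + 15 = pos 25 = 'z'
  'a' (pos 0) + 15 = pos 15 = 'p'
  'j' (pos 9) + 15 = pos 24 = 'y'
  'j' (pos 9) + 15 = pos 24 = 'y'
Result: zpyy

zpyy


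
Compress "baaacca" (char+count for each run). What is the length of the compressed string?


Input: baaacca
Runs:
  'b' x 1 => "b1"
  'a' x 3 => "a3"
  'c' x 2 => "c2"
  'a' x 1 => "a1"
Compressed: "b1a3c2a1"
Compressed length: 8

8


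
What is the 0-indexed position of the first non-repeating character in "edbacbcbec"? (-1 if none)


Input: edbacbcbec
Character frequencies:
  'a': 1
  'b': 3
  'c': 3
  'd': 1
  'e': 2
Scanning left to right for freq == 1:
  Position 0 ('e'): freq=2, skip
  Position 1 ('d'): unique! => answer = 1

1


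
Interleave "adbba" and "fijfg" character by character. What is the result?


Interleaving "adbba" and "fijfg":
  Position 0: 'a' from first, 'f' from second => "af"
  Position 1: 'd' from first, 'i' from second => "di"
  Position 2: 'b' from first, 'j' from second => "bj"
  Position 3: 'b' from first, 'f' from second => "bf"
  Position 4: 'a' from first, 'g' from second => "ag"
Result: afdibjbfag

afdibjbfag


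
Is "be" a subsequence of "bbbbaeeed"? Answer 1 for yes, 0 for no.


Check if "be" is a subsequence of "bbbbaeeed"
Greedy scan:
  Position 0 ('b'): matches sub[0] = 'b'
  Position 1 ('b'): no match needed
  Position 2 ('b'): no match needed
  Position 3 ('b'): no match needed
  Position 4 ('a'): no match needed
  Position 5 ('e'): matches sub[1] = 'e'
  Position 6 ('e'): no match needed
  Position 7 ('e'): no match needed
  Position 8 ('d'): no match needed
All 2 characters matched => is a subsequence

1


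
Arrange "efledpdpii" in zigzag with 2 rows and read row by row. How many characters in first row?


Zigzag "efledpdpii" into 2 rows:
Placing characters:
  'e' => row 0
  'f' => row 1
  'l' => row 0
  'e' => row 1
  'd' => row 0
  'p' => row 1
  'd' => row 0
  'p' => row 1
  'i' => row 0
  'i' => row 1
Rows:
  Row 0: "elddi"
  Row 1: "feppi"
First row length: 5

5


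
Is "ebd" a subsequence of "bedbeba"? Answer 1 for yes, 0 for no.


Check if "ebd" is a subsequence of "bedbeba"
Greedy scan:
  Position 0 ('b'): no match needed
  Position 1 ('e'): matches sub[0] = 'e'
  Position 2 ('d'): no match needed
  Position 3 ('b'): matches sub[1] = 'b'
  Position 4 ('e'): no match needed
  Position 5 ('b'): no match needed
  Position 6 ('a'): no match needed
Only matched 2/3 characters => not a subsequence

0


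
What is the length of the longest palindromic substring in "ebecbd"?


Input: "ebecbd"
Checking substrings for palindromes:
  [0:3] "ebe" (len 3) => palindrome
Longest palindromic substring: "ebe" with length 3

3


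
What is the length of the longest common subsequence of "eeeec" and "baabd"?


LCS of "eeeec" and "baabd"
DP table:
           b    a    a    b    d
      0    0    0    0    0    0
  e   0    0    0    0    0    0
  e   0    0    0    0    0    0
  e   0    0    0    0    0    0
  e   0    0    0    0    0    0
  c   0    0    0    0    0    0
LCS length = dp[5][5] = 0

0


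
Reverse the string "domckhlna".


Input: domckhlna
Reading characters right to left:
  Position 8: 'a'
  Position 7: 'n'
  Position 6: 'l'
  Position 5: 'h'
  Position 4: 'k'
  Position 3: 'c'
  Position 2: 'm'
  Position 1: 'o'
  Position 0: 'd'
Reversed: anlhkcmod

anlhkcmod


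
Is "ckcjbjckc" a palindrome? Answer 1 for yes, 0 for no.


Input: ckcjbjckc
Reversed: ckcjbjckc
  Compare pos 0 ('c') with pos 8 ('c'): match
  Compare pos 1 ('k') with pos 7 ('k'): match
  Compare pos 2 ('c') with pos 6 ('c'): match
  Compare pos 3 ('j') with pos 5 ('j'): match
Result: palindrome

1


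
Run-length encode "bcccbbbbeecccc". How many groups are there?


Input: bcccbbbbeecccc
Scanning for consecutive runs:
  Group 1: 'b' x 1 (positions 0-0)
  Group 2: 'c' x 3 (positions 1-3)
  Group 3: 'b' x 4 (positions 4-7)
  Group 4: 'e' x 2 (positions 8-9)
  Group 5: 'c' x 4 (positions 10-13)
Total groups: 5

5


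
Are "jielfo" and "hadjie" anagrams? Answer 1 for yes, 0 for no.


Strings: "jielfo", "hadjie"
Sorted first:  efijlo
Sorted second: adehij
Differ at position 0: 'e' vs 'a' => not anagrams

0


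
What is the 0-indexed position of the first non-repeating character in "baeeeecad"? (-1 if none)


Input: baeeeecad
Character frequencies:
  'a': 2
  'b': 1
  'c': 1
  'd': 1
  'e': 4
Scanning left to right for freq == 1:
  Position 0 ('b'): unique! => answer = 0

0


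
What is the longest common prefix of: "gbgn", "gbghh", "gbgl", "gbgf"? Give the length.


Words: gbgn, gbghh, gbgl, gbgf
  Position 0: all 'g' => match
  Position 1: all 'b' => match
  Position 2: all 'g' => match
  Position 3: ('n', 'h', 'l', 'f') => mismatch, stop
LCP = "gbg" (length 3)

3


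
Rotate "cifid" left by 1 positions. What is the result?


Input: "cifid", rotate left by 1
First 1 characters: "c"
Remaining characters: "ifid"
Concatenate remaining + first: "ifid" + "c" = "ifidc"

ifidc


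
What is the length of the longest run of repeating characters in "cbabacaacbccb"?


Input: "cbabacaacbccb"
Scanning for longest run:
  Position 1 ('b'): new char, reset run to 1
  Position 2 ('a'): new char, reset run to 1
  Position 3 ('b'): new char, reset run to 1
  Position 4 ('a'): new char, reset run to 1
  Position 5 ('c'): new char, reset run to 1
  Position 6 ('a'): new char, reset run to 1
  Position 7 ('a'): continues run of 'a', length=2
  Position 8 ('c'): new char, reset run to 1
  Position 9 ('b'): new char, reset run to 1
  Position 10 ('c'): new char, reset run to 1
  Position 11 ('c'): continues run of 'c', length=2
  Position 12 ('b'): new char, reset run to 1
Longest run: 'a' with length 2

2


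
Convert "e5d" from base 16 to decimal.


Input: "e5d" in base 16
Positional expansion:
  Digit 'e' (value 14) x 16^2 = 3584
  Digit '5' (value 5) x 16^1 = 80
  Digit 'd' (value 13) x 16^0 = 13
Sum = 3677

3677


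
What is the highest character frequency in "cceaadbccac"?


Input: cceaadbccac
Character counts:
  'a': 3
  'b': 1
  'c': 5
  'd': 1
  'e': 1
Maximum frequency: 5

5


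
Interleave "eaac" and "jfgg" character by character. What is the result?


Interleaving "eaac" and "jfgg":
  Position 0: 'e' from first, 'j' from second => "ej"
  Position 1: 'a' from first, 'f' from second => "af"
  Position 2: 'a' from first, 'g' from second => "ag"
  Position 3: 'c' from first, 'g' from second => "cg"
Result: ejafagcg

ejafagcg


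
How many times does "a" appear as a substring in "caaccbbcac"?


Searching for "a" in "caaccbbcac"
Scanning each position:
  Position 0: "c" => no
  Position 1: "a" => MATCH
  Position 2: "a" => MATCH
  Position 3: "c" => no
  Position 4: "c" => no
  Position 5: "b" => no
  Position 6: "b" => no
  Position 7: "c" => no
  Position 8: "a" => MATCH
  Position 9: "c" => no
Total occurrences: 3

3


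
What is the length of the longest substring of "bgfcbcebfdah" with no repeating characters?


Input: "bgfcbcebfdah"
Sliding window (track last position of each char):
  Position 0 ('b'): window [0,0] length 1 -- new best
  Position 1 ('g'): window [0,1] length 2 -- new best
  Position 2 ('f'): window [0,2] length 3 -- new best
  Position 3 ('c'): window [0,3] length 4 -- new best
  Position 4 ('b'): repeat (last at 0), move window start to 1
  Position 4 ('b'): window [1,4] length 4
  Position 5 ('c'): repeat (last at 3), move window start to 4
  Position 5 ('c'): window [4,5] length 2
  Position 6 ('e'): window [4,6] length 3
  Position 7 ('b'): repeat (last at 4), move window start to 5
  Position 7 ('b'): window [5,7] length 3
  Position 8 ('f'): window [5,8] length 4
  Position 9 ('d'): window [5,9] length 5 -- new best
  Position 10 ('a'): window [5,10] length 6 -- new best
  Position 11 ('h'): window [5,11] length 7 -- new best
Longest substring with no repeats: "cebfdah" with length 7

7


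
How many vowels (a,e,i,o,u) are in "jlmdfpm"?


Input: jlmdfpm
Checking each character:
  'j' at position 0: consonant
  'l' at position 1: consonant
  'm' at position 2: consonant
  'd' at position 3: consonant
  'f' at position 4: consonant
  'p' at position 5: consonant
  'm' at position 6: consonant
Total vowels: 0

0


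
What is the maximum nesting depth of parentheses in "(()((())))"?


Input: "(()((())))"
Tracking depth:
  Position 0 '(': depth becomes 1
  Position 1 '(': depth becomes 2
  Position 2 ')': depth becomes 1
  Position 3 '(': depth becomes 2
  Position 4 '(': depth becomes 3
  Position 5 '(': depth becomes 4
  Position 6 ')': depth becomes 3
  Position 7 ')': depth becomes 2
  Position 8 ')': depth becomes 1
  Position 9 ')': depth becomes 0
Maximum depth reached: 4

4


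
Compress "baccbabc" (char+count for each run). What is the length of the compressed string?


Input: baccbabc
Runs:
  'b' x 1 => "b1"
  'a' x 1 => "a1"
  'c' x 2 => "c2"
  'b' x 1 => "b1"
  'a' x 1 => "a1"
  'b' x 1 => "b1"
  'c' x 1 => "c1"
Compressed: "b1a1c2b1a1b1c1"
Compressed length: 14

14


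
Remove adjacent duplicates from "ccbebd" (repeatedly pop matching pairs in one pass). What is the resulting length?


Input: ccbebd
Stack-based adjacent duplicate removal:
  Read 'c': push. Stack: c
  Read 'c': matches stack top 'c' => pop. Stack: (empty)
  Read 'b': push. Stack: b
  Read 'e': push. Stack: be
  Read 'b': push. Stack: beb
  Read 'd': push. Stack: bebd
Final stack: "bebd" (length 4)

4


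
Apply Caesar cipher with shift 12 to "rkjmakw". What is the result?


Caesar cipher: shift "rkjmakw" by 12
  'r' (pos 17) + 12 = pos 3 = 'd'
  'k' (pos 10) + 12 = pos 22 = 'w'
  'j' (pos 9) + 12 = pos 21 = 'v'
  'm' (pos 12) + 12 = pos 24 = 'y'
  'a' (pos 0) + 12 = pos 12 = 'm'
  'k' (pos 10) + 12 = pos 22 = 'w'
  'w' (pos 22) + 12 = pos 8 = 'i'
Result: dwvymwi

dwvymwi


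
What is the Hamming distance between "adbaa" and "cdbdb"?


Comparing "adbaa" and "cdbdb" position by position:
  Position 0: 'a' vs 'c' => differ
  Position 1: 'd' vs 'd' => same
  Position 2: 'b' vs 'b' => same
  Position 3: 'a' vs 'd' => differ
  Position 4: 'a' vs 'b' => differ
Total differences (Hamming distance): 3

3


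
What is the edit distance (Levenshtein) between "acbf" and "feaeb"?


Computing edit distance: "acbf" -> "feaeb"
DP table:
           f    e    a    e    b
      0    1    2    3    4    5
  a   1    1    2    2    3    4
  c   2    2    2    3    3    4
  b   3    3    3    3    4    3
  f   4    3    4    4    4    4
Edit distance = dp[4][5] = 4

4


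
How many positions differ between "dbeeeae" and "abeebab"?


Comparing "dbeeeae" and "abeebab" position by position:
  Position 0: 'd' vs 'a' => DIFFER
  Position 1: 'b' vs 'b' => same
  Position 2: 'e' vs 'e' => same
  Position 3: 'e' vs 'e' => same
  Position 4: 'e' vs 'b' => DIFFER
  Position 5: 'a' vs 'a' => same
  Position 6: 'e' vs 'b' => DIFFER
Positions that differ: 3

3


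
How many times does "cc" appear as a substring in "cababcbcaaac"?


Searching for "cc" in "cababcbcaaac"
Scanning each position:
  Position 0: "ca" => no
  Position 1: "ab" => no
  Position 2: "ba" => no
  Position 3: "ab" => no
  Position 4: "bc" => no
  Position 5: "cb" => no
  Position 6: "bc" => no
  Position 7: "ca" => no
  Position 8: "aa" => no
  Position 9: "aa" => no
  Position 10: "ac" => no
Total occurrences: 0

0


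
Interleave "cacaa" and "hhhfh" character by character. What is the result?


Interleaving "cacaa" and "hhhfh":
  Position 0: 'c' from first, 'h' from second => "ch"
  Position 1: 'a' from first, 'h' from second => "ah"
  Position 2: 'c' from first, 'h' from second => "ch"
  Position 3: 'a' from first, 'f' from second => "af"
  Position 4: 'a' from first, 'h' from second => "ah"
Result: chahchafah

chahchafah


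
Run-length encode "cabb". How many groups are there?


Input: cabb
Scanning for consecutive runs:
  Group 1: 'c' x 1 (positions 0-0)
  Group 2: 'a' x 1 (positions 1-1)
  Group 3: 'b' x 2 (positions 2-3)
Total groups: 3

3


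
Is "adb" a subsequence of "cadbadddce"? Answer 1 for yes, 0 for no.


Check if "adb" is a subsequence of "cadbadddce"
Greedy scan:
  Position 0 ('c'): no match needed
  Position 1 ('a'): matches sub[0] = 'a'
  Position 2 ('d'): matches sub[1] = 'd'
  Position 3 ('b'): matches sub[2] = 'b'
  Position 4 ('a'): no match needed
  Position 5 ('d'): no match needed
  Position 6 ('d'): no match needed
  Position 7 ('d'): no match needed
  Position 8 ('c'): no match needed
  Position 9 ('e'): no match needed
All 3 characters matched => is a subsequence

1


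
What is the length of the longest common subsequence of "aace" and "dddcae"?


LCS of "aace" and "dddcae"
DP table:
           d    d    d    c    a    e
      0    0    0    0    0    0    0
  a   0    0    0    0    0    1    1
  a   0    0    0    0    0    1    1
  c   0    0    0    0    1    1    1
  e   0    0    0    0    1    1    2
LCS length = dp[4][6] = 2

2


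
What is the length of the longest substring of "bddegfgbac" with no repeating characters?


Input: "bddegfgbac"
Sliding window (track last position of each char):
  Position 0 ('b'): window [0,0] length 1 -- new best
  Position 1 ('d'): window [0,1] length 2 -- new best
  Position 2 ('d'): repeat (last at 1), move window start to 2
  Position 2 ('d'): window [2,2] length 1
  Position 3 ('e'): window [2,3] length 2
  Position 4 ('g'): window [2,4] length 3 -- new best
  Position 5 ('f'): window [2,5] length 4 -- new best
  Position 6 ('g'): repeat (last at 4), move window start to 5
  Position 6 ('g'): window [5,6] length 2
  Position 7 ('b'): window [5,7] length 3
  Position 8 ('a'): window [5,8] length 4
  Position 9 ('c'): window [5,9] length 5 -- new best
Longest substring with no repeats: "fgbac" with length 5

5


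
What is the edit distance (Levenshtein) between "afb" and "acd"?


Computing edit distance: "afb" -> "acd"
DP table:
           a    c    d
      0    1    2    3
  a   1    0    1    2
  f   2    1    1    2
  b   3    2    2    2
Edit distance = dp[3][3] = 2

2


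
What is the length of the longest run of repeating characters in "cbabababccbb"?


Input: "cbabababccbb"
Scanning for longest run:
  Position 1 ('b'): new char, reset run to 1
  Position 2 ('a'): new char, reset run to 1
  Position 3 ('b'): new char, reset run to 1
  Position 4 ('a'): new char, reset run to 1
  Position 5 ('b'): new char, reset run to 1
  Position 6 ('a'): new char, reset run to 1
  Position 7 ('b'): new char, reset run to 1
  Position 8 ('c'): new char, reset run to 1
  Position 9 ('c'): continues run of 'c', length=2
  Position 10 ('b'): new char, reset run to 1
  Position 11 ('b'): continues run of 'b', length=2
Longest run: 'c' with length 2

2


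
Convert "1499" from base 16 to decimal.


Input: "1499" in base 16
Positional expansion:
  Digit '1' (value 1) x 16^3 = 4096
  Digit '4' (value 4) x 16^2 = 1024
  Digit '9' (value 9) x 16^1 = 144
  Digit '9' (value 9) x 16^0 = 9
Sum = 5273

5273


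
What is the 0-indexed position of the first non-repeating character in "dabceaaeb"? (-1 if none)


Input: dabceaaeb
Character frequencies:
  'a': 3
  'b': 2
  'c': 1
  'd': 1
  'e': 2
Scanning left to right for freq == 1:
  Position 0 ('d'): unique! => answer = 0

0


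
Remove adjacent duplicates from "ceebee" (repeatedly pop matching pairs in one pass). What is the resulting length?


Input: ceebee
Stack-based adjacent duplicate removal:
  Read 'c': push. Stack: c
  Read 'e': push. Stack: ce
  Read 'e': matches stack top 'e' => pop. Stack: c
  Read 'b': push. Stack: cb
  Read 'e': push. Stack: cbe
  Read 'e': matches stack top 'e' => pop. Stack: cb
Final stack: "cb" (length 2)

2


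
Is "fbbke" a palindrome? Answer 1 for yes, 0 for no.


Input: fbbke
Reversed: ekbbf
  Compare pos 0 ('f') with pos 4 ('e'): MISMATCH
  Compare pos 1 ('b') with pos 3 ('k'): MISMATCH
Result: not a palindrome

0


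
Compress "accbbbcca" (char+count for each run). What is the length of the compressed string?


Input: accbbbcca
Runs:
  'a' x 1 => "a1"
  'c' x 2 => "c2"
  'b' x 3 => "b3"
  'c' x 2 => "c2"
  'a' x 1 => "a1"
Compressed: "a1c2b3c2a1"
Compressed length: 10

10


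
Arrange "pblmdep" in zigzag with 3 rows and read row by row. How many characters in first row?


Zigzag "pblmdep" into 3 rows:
Placing characters:
  'p' => row 0
  'b' => row 1
  'l' => row 2
  'm' => row 1
  'd' => row 0
  'e' => row 1
  'p' => row 2
Rows:
  Row 0: "pd"
  Row 1: "bme"
  Row 2: "lp"
First row length: 2

2


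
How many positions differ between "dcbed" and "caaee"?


Comparing "dcbed" and "caaee" position by position:
  Position 0: 'd' vs 'c' => DIFFER
  Position 1: 'c' vs 'a' => DIFFER
  Position 2: 'b' vs 'a' => DIFFER
  Position 3: 'e' vs 'e' => same
  Position 4: 'd' vs 'e' => DIFFER
Positions that differ: 4

4


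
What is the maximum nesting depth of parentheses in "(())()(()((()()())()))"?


Input: "(())()(()((()()())()))"
Tracking depth:
  Position 0 '(': depth becomes 1
  Position 1 '(': depth becomes 2
  Position 2 ')': depth becomes 1
  Position 3 ')': depth becomes 0
  Position 4 '(': depth becomes 1
  Position 5 ')': depth becomes 0
  Position 6 '(': depth becomes 1
  Position 7 '(': depth becomes 2
  Position 8 ')': depth becomes 1
  Position 9 '(': depth becomes 2
  Position 10 '(': depth becomes 3
  Position 11 '(': depth becomes 4
  Position 12 ')': depth becomes 3
  Position 13 '(': depth becomes 4
  Position 14 ')': depth becomes 3
  Position 15 '(': depth becomes 4
  Position 16 ')': depth becomes 3
  Position 17 ')': depth becomes 2
  Position 18 '(': depth becomes 3
  Position 19 ')': depth becomes 2
  Position 20 ')': depth becomes 1
  Position 21 ')': depth becomes 0
Maximum depth reached: 4

4


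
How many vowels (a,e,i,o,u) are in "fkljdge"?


Input: fkljdge
Checking each character:
  'f' at position 0: consonant
  'k' at position 1: consonant
  'l' at position 2: consonant
  'j' at position 3: consonant
  'd' at position 4: consonant
  'g' at position 5: consonant
  'e' at position 6: vowel (running total: 1)
Total vowels: 1

1


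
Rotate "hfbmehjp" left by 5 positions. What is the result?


Input: "hfbmehjp", rotate left by 5
First 5 characters: "hfbme"
Remaining characters: "hjp"
Concatenate remaining + first: "hjp" + "hfbme" = "hjphfbme"

hjphfbme


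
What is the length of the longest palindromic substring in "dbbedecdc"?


Input: "dbbedecdc"
Checking substrings for palindromes:
  [3:6] "ede" (len 3) => palindrome
  [6:9] "cdc" (len 3) => palindrome
  [1:3] "bb" (len 2) => palindrome
Longest palindromic substring: "ede" with length 3

3


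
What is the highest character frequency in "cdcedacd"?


Input: cdcedacd
Character counts:
  'a': 1
  'c': 3
  'd': 3
  'e': 1
Maximum frequency: 3

3


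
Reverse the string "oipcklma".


Input: oipcklma
Reading characters right to left:
  Position 7: 'a'
  Position 6: 'm'
  Position 5: 'l'
  Position 4: 'k'
  Position 3: 'c'
  Position 2: 'p'
  Position 1: 'i'
  Position 0: 'o'
Reversed: amlkcpio

amlkcpio


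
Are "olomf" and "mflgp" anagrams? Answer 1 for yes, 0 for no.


Strings: "olomf", "mflgp"
Sorted first:  flmoo
Sorted second: fglmp
Differ at position 1: 'l' vs 'g' => not anagrams

0


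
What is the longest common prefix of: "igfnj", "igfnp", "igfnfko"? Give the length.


Words: igfnj, igfnp, igfnfko
  Position 0: all 'i' => match
  Position 1: all 'g' => match
  Position 2: all 'f' => match
  Position 3: all 'n' => match
  Position 4: ('j', 'p', 'f') => mismatch, stop
LCP = "igfn" (length 4)

4


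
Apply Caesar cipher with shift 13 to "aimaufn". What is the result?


Caesar cipher: shift "aimaufn" by 13
  'a' (pos 0) + 13 = pos 13 = 'n'
  'i' (pos 8) + 13 = pos 21 = 'v'
  'm' (pos 12) + 13 = pos 25 = 'z'
  'a' (pos 0) + 13 = pos 13 = 'n'
  'u' (pos 20) + 13 = pos 7 = 'h'
  'f' (pos 5) + 13 = pos 18 = 's'
  'n' (pos 13) + 13 = pos 0 = 'a'
Result: nvznhsa

nvznhsa


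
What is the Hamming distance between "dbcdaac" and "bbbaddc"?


Comparing "dbcdaac" and "bbbaddc" position by position:
  Position 0: 'd' vs 'b' => differ
  Position 1: 'b' vs 'b' => same
  Position 2: 'c' vs 'b' => differ
  Position 3: 'd' vs 'a' => differ
  Position 4: 'a' vs 'd' => differ
  Position 5: 'a' vs 'd' => differ
  Position 6: 'c' vs 'c' => same
Total differences (Hamming distance): 5

5


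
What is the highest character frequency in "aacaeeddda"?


Input: aacaeeddda
Character counts:
  'a': 4
  'c': 1
  'd': 3
  'e': 2
Maximum frequency: 4

4


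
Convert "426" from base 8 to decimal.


Input: "426" in base 8
Positional expansion:
  Digit '4' (value 4) x 8^2 = 256
  Digit '2' (value 2) x 8^1 = 16
  Digit '6' (value 6) x 8^0 = 6
Sum = 278

278


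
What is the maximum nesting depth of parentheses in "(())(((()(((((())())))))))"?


Input: "(())(((()(((((())())))))))"
Tracking depth:
  Position 0 '(': depth becomes 1
  Position 1 '(': depth becomes 2
  Position 2 ')': depth becomes 1
  Position 3 ')': depth becomes 0
  Position 4 '(': depth becomes 1
  Position 5 '(': depth becomes 2
  Position 6 '(': depth becomes 3
  Position 7 '(': depth becomes 4
  Position 8 ')': depth becomes 3
  Position 9 '(': depth becomes 4
  Position 10 '(': depth becomes 5
  Position 11 '(': depth becomes 6
  Position 12 '(': depth becomes 7
  Position 13 '(': depth becomes 8
  Position 14 '(': depth becomes 9
  Position 15 ')': depth becomes 8
  Position 16 ')': depth becomes 7
  Position 17 '(': depth becomes 8
  Position 18 ')': depth becomes 7
  Position 19 ')': depth becomes 6
  Position 20 ')': depth becomes 5
  Position 21 ')': depth becomes 4
  Position 22 ')': depth becomes 3
  Position 23 ')': depth becomes 2
  Position 24 ')': depth becomes 1
  Position 25 ')': depth becomes 0
Maximum depth reached: 9

9


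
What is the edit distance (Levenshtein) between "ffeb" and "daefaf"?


Computing edit distance: "ffeb" -> "daefaf"
DP table:
           d    a    e    f    a    f
      0    1    2    3    4    5    6
  f   1    1    2    3    3    4    5
  f   2    2    2    3    3    4    4
  e   3    3    3    2    3    4    5
  b   4    4    4    3    3    4    5
Edit distance = dp[4][6] = 5

5


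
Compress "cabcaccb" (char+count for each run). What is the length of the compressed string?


Input: cabcaccb
Runs:
  'c' x 1 => "c1"
  'a' x 1 => "a1"
  'b' x 1 => "b1"
  'c' x 1 => "c1"
  'a' x 1 => "a1"
  'c' x 2 => "c2"
  'b' x 1 => "b1"
Compressed: "c1a1b1c1a1c2b1"
Compressed length: 14

14


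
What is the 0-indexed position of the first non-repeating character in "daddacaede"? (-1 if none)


Input: daddacaede
Character frequencies:
  'a': 3
  'c': 1
  'd': 4
  'e': 2
Scanning left to right for freq == 1:
  Position 0 ('d'): freq=4, skip
  Position 1 ('a'): freq=3, skip
  Position 2 ('d'): freq=4, skip
  Position 3 ('d'): freq=4, skip
  Position 4 ('a'): freq=3, skip
  Position 5 ('c'): unique! => answer = 5

5


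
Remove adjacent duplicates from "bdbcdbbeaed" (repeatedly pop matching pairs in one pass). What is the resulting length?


Input: bdbcdbbeaed
Stack-based adjacent duplicate removal:
  Read 'b': push. Stack: b
  Read 'd': push. Stack: bd
  Read 'b': push. Stack: bdb
  Read 'c': push. Stack: bdbc
  Read 'd': push. Stack: bdbcd
  Read 'b': push. Stack: bdbcdb
  Read 'b': matches stack top 'b' => pop. Stack: bdbcd
  Read 'e': push. Stack: bdbcde
  Read 'a': push. Stack: bdbcdea
  Read 'e': push. Stack: bdbcdeae
  Read 'd': push. Stack: bdbcdeaed
Final stack: "bdbcdeaed" (length 9)

9


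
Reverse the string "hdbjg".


Input: hdbjg
Reading characters right to left:
  Position 4: 'g'
  Position 3: 'j'
  Position 2: 'b'
  Position 1: 'd'
  Position 0: 'h'
Reversed: gjbdh

gjbdh


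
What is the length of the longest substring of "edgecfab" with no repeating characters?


Input: "edgecfab"
Sliding window (track last position of each char):
  Position 0 ('e'): window [0,0] length 1 -- new best
  Position 1 ('d'): window [0,1] length 2 -- new best
  Position 2 ('g'): window [0,2] length 3 -- new best
  Position 3 ('e'): repeat (last at 0), move window start to 1
  Position 3 ('e'): window [1,3] length 3
  Position 4 ('c'): window [1,4] length 4 -- new best
  Position 5 ('f'): window [1,5] length 5 -- new best
  Position 6 ('a'): window [1,6] length 6 -- new best
  Position 7 ('b'): window [1,7] length 7 -- new best
Longest substring with no repeats: "dgecfab" with length 7

7


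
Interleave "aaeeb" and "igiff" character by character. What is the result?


Interleaving "aaeeb" and "igiff":
  Position 0: 'a' from first, 'i' from second => "ai"
  Position 1: 'a' from first, 'g' from second => "ag"
  Position 2: 'e' from first, 'i' from second => "ei"
  Position 3: 'e' from first, 'f' from second => "ef"
  Position 4: 'b' from first, 'f' from second => "bf"
Result: aiageiefbf

aiageiefbf


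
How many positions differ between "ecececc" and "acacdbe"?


Comparing "ecececc" and "acacdbe" position by position:
  Position 0: 'e' vs 'a' => DIFFER
  Position 1: 'c' vs 'c' => same
  Position 2: 'e' vs 'a' => DIFFER
  Position 3: 'c' vs 'c' => same
  Position 4: 'e' vs 'd' => DIFFER
  Position 5: 'c' vs 'b' => DIFFER
  Position 6: 'c' vs 'e' => DIFFER
Positions that differ: 5

5


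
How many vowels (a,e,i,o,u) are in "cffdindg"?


Input: cffdindg
Checking each character:
  'c' at position 0: consonant
  'f' at position 1: consonant
  'f' at position 2: consonant
  'd' at position 3: consonant
  'i' at position 4: vowel (running total: 1)
  'n' at position 5: consonant
  'd' at position 6: consonant
  'g' at position 7: consonant
Total vowels: 1

1


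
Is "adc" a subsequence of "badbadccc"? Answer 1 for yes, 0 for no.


Check if "adc" is a subsequence of "badbadccc"
Greedy scan:
  Position 0 ('b'): no match needed
  Position 1 ('a'): matches sub[0] = 'a'
  Position 2 ('d'): matches sub[1] = 'd'
  Position 3 ('b'): no match needed
  Position 4 ('a'): no match needed
  Position 5 ('d'): no match needed
  Position 6 ('c'): matches sub[2] = 'c'
  Position 7 ('c'): no match needed
  Position 8 ('c'): no match needed
All 3 characters matched => is a subsequence

1


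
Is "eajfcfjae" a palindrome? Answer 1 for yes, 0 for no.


Input: eajfcfjae
Reversed: eajfcfjae
  Compare pos 0 ('e') with pos 8 ('e'): match
  Compare pos 1 ('a') with pos 7 ('a'): match
  Compare pos 2 ('j') with pos 6 ('j'): match
  Compare pos 3 ('f') with pos 5 ('f'): match
Result: palindrome

1
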